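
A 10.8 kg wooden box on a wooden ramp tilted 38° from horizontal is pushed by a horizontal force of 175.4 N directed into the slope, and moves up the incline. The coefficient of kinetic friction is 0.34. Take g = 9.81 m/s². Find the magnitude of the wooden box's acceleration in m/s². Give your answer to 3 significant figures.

The horizontal push has components F cos 38° = 175.4 × 0.7880 = 138.215 N up the incline and F sin 38° = 175.4 × 0.6157 = 107.994 N pressing into the surface.
The normal force is therefore N = mg cos 38° + F sin 38° = 83.487 + 107.994 = 191.481 N, and kinetic friction down the slope is μN = 0.34 × 191.481 = 65.104 N.
Along the incline: F cos 38° − mg sin 38° − μN = ma, so 138.215 − 65.232 − 65.104 = 10.8 a, giving a = 0.7295 m/s².

0.730 m/s²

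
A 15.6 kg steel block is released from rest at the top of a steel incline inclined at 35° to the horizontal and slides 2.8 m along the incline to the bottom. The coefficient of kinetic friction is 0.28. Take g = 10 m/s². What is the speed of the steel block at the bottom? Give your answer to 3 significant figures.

4.39 m/s

The weight component along the incline is mg sin 35° = 89.478 N and the normal force is N = mg cos 35° = 127.788 N.
Friction up the slope is f = μN = 0.28 × 127.788 = 35.781 N, so the net downslope force is 89.478 − 35.781 = 53.697 N and a = 53.697 / 15.6 = 3.4421 m/s².
Starting from rest over a distance of 2.8 m, v² = 2aL = 2 × 3.4421 × 2.8 = 19.2758, so v = 4.3904 m/s.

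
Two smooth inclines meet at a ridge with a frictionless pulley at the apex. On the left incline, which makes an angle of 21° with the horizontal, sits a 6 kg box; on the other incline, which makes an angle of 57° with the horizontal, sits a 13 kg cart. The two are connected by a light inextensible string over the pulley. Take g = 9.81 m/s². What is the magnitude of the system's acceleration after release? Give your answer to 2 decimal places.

4.52 m/s²

Resolve each weight along its own incline: the 6 kg mass has component 6 × 9.81 × sin 21° = 21.094 N down its slope, and the 13 kg mass has 13 × 9.81 × sin 57° = 106.956 N down its slope.
The 13 kg side's 106.956 N exceeds the other side's 21.094 N, so that mass slides down and the 6 kg mass slides up. Taking that direction as positive, Newton's second law for the whole system gives 106.956 − 21.094 = (6 + 13) a, so a = 85.862 / 19 = 4.5191 m/s².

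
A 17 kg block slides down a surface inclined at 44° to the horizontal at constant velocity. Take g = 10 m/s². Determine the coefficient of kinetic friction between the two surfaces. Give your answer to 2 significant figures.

At constant velocity the net force along the incline is zero: mg sin 44° = μ mg cos 44°.
So μ = tan 44° = 0.6947 / 0.7193 = 0.9658.

0.97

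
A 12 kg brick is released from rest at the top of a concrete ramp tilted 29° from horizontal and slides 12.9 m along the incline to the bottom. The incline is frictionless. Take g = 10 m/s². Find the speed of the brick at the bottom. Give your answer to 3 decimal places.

11.184 m/s

The weight component along the incline is mg sin 29° = 58.177 N and the normal force is N = mg cos 29° = 104.954 N.
With no friction, a = g sin 29° = 4.8481 m/s².
Starting from rest over a distance of 12.9 m, v² = 2aL = 2 × 4.8481 × 12.9 = 125.0810, so v = 11.1840 m/s.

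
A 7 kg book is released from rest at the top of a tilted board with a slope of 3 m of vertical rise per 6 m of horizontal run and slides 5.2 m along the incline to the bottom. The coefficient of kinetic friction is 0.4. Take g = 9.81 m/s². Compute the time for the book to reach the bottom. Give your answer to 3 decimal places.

3.443 s

The weight component along the incline is mg sin 26.57° = 30.710 N and the normal force is N = mg cos 26.57° = 61.420 N.
Friction up the slope is f = μN = 0.4 × 61.420 = 24.568 N, so the net downslope force is 30.710 − 24.568 = 6.142 N and a = 6.142 / 7 = 0.8774 m/s².
Starting from rest, L = ½at², so t = √(2L/a) = √(2 × 5.2 / 0.8774) = 3.4428 s.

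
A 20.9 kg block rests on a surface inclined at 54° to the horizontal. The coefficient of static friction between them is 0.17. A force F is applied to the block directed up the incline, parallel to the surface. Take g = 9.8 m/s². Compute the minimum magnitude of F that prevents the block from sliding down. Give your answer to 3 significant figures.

145 N

The normal force is N = mg cos 54° = 120.390 N. With F at its minimum the block is on the verge of sliding down, so static friction is at its maximum μ_s N = 0.17 × 120.390 = 20.466 N and acts up the slope.
Equilibrium along the incline: F + μ_s N = mg sin 54°, so F = 165.703 − 20.466 = 145.237 N.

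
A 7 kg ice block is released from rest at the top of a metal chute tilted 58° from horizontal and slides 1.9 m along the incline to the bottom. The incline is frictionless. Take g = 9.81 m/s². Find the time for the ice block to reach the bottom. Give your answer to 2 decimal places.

0.68 s

The weight component along the incline is mg sin 58° = 58.235 N and the normal force is N = mg cos 58° = 36.390 N.
With no friction, a = g sin 58° = 8.3194 m/s².
Starting from rest, L = ½at², so t = √(2L/a) = √(2 × 1.9 / 8.3194) = 0.6758 s.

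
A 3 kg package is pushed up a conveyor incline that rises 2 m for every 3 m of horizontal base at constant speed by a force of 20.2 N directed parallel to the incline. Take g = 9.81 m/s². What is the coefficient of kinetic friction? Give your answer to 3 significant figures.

0.158

At constant speed ΣF = 0 along the incline. The applied 20.2 N acts up the slope; the weight component mg sin 33.69° = 16.325 N and kinetic friction μN both act down the slope.
So 20.2 = 16.325 + μ × 24.487, giving μ = (20.2 − 16.325) / 24.487 = 0.1582.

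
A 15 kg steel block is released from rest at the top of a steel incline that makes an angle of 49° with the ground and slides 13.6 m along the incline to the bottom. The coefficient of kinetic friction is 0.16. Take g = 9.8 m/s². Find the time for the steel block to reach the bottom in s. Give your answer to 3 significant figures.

The weight component along the incline is mg sin 49° = 110.942 N and the normal force is N = mg cos 49° = 96.441 N.
Friction up the slope is f = μN = 0.16 × 96.441 = 15.431 N, so the net downslope force is 110.942 − 15.431 = 95.511 N and a = 95.511 / 15 = 6.3674 m/s².
Starting from rest, L = ½at², so t = √(2L/a) = √(2 × 13.6 / 6.3674) = 2.0668 s.

2.07 s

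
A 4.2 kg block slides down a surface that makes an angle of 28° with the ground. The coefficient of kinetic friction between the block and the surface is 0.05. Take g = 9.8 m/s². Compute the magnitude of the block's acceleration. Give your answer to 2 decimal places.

Resolving the weight along the incline: the component pulling the block down the slope is mg sin 28° = 4.2 × 9.8 × 0.4695 = 19.325 N, and the normal force is N = mg cos 28° = 4.2 × 9.8 × 0.8829 = 36.340 N.
Kinetic friction acts up the slope with magnitude f = μN = 0.05 × 36.340 = 1.817 N.
Net force along the incline is 19.325 − 1.817 = 17.508 N, so a = 17.508 / 4.2 = 4.1686 m/s².

4.17 m/s²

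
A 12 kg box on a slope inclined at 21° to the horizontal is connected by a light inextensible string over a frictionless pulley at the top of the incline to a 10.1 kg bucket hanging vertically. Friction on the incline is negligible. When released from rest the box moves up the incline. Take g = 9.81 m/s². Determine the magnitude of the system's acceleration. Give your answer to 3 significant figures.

For the box on the incline: the weight component along the slope is m₁g sin 21° = 12 × 9.81 × 0.3584 = 42.191 N and the normal force is N = m₁g cos 21° = 109.901 N.
Newton's second law for the box (up-slope positive): T − 42.191 = 12 a. For the hanging bucket (downward positive): 10.1 × 9.81 − T = 10.1 a.
Adding the two equations eliminates T: 56.890 = 22.1 a, so a = 2.5742 m/s².

2.57 m/s²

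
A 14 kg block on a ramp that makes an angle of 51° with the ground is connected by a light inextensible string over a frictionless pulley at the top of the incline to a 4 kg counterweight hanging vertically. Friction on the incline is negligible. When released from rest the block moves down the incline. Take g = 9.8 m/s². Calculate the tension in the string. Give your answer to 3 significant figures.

For the block on the incline: the weight component along the slope is m₁g sin 51° = 14 × 9.8 × 0.7771 = 106.618 N and the normal force is N = m₁g cos 51° = 86.343 N.
Newton's second law for the block (down-slope positive): 106.618 − T = 14 a. For the hanging counterweight (upward positive): T − 4 × 9.8 = 4 a.
Adding the two equations eliminates T: 67.418 = 18 a, so a = 3.7454 m/s².
Then from the hanging counterweight's equation, T = 4 × (9.8 + 3.7454) = 54.182 N.

54.2 N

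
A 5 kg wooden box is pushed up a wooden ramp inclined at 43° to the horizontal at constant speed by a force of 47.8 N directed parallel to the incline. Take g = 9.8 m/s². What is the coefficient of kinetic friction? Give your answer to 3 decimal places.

At constant speed ΣF = 0 along the incline. The applied 47.8 N acts up the slope; the weight component mg sin 43° = 33.418 N and kinetic friction μN both act down the slope.
So 47.8 = 33.418 + μ × 35.836, giving μ = (47.8 − 33.418) / 35.836 = 0.4013.

0.401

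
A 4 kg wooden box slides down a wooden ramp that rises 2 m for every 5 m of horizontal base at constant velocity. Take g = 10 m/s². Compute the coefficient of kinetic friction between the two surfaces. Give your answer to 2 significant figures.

At constant velocity the net force along the incline is zero: mg sin 21.80° = μ mg cos 21.80°.
So μ = tan 21.80° = 0.3714 / 0.9285 = 0.4000.

0.40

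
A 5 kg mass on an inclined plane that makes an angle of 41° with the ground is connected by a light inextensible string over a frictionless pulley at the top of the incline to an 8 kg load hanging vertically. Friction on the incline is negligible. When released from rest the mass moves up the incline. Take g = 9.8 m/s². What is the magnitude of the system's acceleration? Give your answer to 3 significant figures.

3.56 m/s²

For the mass on the incline: the weight component along the slope is m₁g sin 41° = 5 × 9.8 × 0.6561 = 32.149 N and the normal force is N = m₁g cos 41° = 36.981 N.
Newton's second law for the mass (up-slope positive): T − 32.149 = 5 a. For the hanging load (downward positive): 8 × 9.8 − T = 8 a.
Adding the two equations eliminates T: 46.251 = 13 a, so a = 3.5578 m/s².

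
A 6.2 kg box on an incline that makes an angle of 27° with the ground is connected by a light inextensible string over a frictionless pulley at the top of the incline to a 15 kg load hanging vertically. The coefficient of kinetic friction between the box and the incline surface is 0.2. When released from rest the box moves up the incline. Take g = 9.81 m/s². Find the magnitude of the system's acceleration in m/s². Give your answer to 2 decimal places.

For the box on the incline: the weight component along the slope is m₁g sin 27° = 6.2 × 9.81 × 0.4540 = 27.613 N and the normal force is N = m₁g cos 27° = 54.193 N.
Kinetic friction opposes the box's motion up the incline: f = μN = 0.2 × 54.193 = 10.839 N acting down the slope.
Newton's second law for the box (up-slope positive): T − 27.613 − 10.839 = 6.2 a. For the hanging load (downward positive): 15 × 9.81 − T = 15 a.
Adding the two equations eliminates T: 108.698 = 21.2 a, so a = 5.1273 m/s².

5.13 m/s²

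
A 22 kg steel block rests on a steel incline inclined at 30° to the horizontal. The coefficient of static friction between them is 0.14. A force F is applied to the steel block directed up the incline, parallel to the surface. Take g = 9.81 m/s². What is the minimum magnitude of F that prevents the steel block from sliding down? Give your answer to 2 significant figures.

82 N

The normal force is N = mg cos 30° = 186.906 N. With F at its minimum the steel block is on the verge of sliding down, so static friction is at its maximum μ_s N = 0.14 × 186.906 = 26.167 N and acts up the slope.
Equilibrium along the incline: F + μ_s N = mg sin 30°, so F = 107.910 − 26.167 = 81.743 N.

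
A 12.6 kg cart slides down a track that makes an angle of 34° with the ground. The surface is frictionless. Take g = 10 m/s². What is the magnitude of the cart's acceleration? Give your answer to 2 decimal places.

Resolving the weight along the incline: the component pulling the cart down the slope is mg sin 34° = 12.6 × 10 × 0.5592 = 70.459 N, and the normal force is N = mg cos 34° = 12.6 × 10 × 0.8290 = 104.454 N.
With no friction the net force along the incline is 70.459 N, so a = g sin 34° = 70.459 / 12.6 = 5.5920 m/s².

5.59 m/s²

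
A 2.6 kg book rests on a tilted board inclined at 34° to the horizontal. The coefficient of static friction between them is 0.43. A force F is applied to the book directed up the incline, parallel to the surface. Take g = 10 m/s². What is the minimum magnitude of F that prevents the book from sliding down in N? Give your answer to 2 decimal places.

5.27 N

The normal force is N = mg cos 34° = 21.555 N. With F at its minimum the book is on the verge of sliding down, so static friction is at its maximum μ_s N = 0.43 × 21.555 = 9.269 N and acts up the slope.
Equilibrium along the incline: F + μ_s N = mg sin 34°, so F = 14.539 − 9.269 = 5.270 N.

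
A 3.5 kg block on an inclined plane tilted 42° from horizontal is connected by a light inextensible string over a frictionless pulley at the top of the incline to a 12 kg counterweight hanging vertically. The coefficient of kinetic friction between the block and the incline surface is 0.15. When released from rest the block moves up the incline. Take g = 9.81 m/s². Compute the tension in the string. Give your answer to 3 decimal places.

For the block on the incline: the weight component along the slope is m₁g sin 42° = 3.5 × 9.81 × 0.6691 = 22.974 N and the normal force is N = m₁g cos 42° = 25.516 N.
Kinetic friction opposes the block's motion up the incline: f = μN = 0.15 × 25.516 = 3.827 N acting down the slope.
Newton's second law for the block (up-slope positive): T − 22.974 − 3.827 = 3.5 a. For the hanging counterweight (downward positive): 12 × 9.81 − T = 12 a.
Adding the two equations eliminates T: 90.919 = 15.5 a, so a = 5.8657 m/s².
Then from the hanging counterweight's equation, T = 12 × (9.81 − 5.8657) = 47.332 N.

47.332 N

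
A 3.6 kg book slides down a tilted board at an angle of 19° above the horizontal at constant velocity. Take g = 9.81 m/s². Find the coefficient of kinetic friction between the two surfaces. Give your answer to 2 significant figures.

At constant velocity the net force along the incline is zero: mg sin 19° = μ mg cos 19°.
So μ = tan 19° = 0.3256 / 0.9455 = 0.3444.

0.34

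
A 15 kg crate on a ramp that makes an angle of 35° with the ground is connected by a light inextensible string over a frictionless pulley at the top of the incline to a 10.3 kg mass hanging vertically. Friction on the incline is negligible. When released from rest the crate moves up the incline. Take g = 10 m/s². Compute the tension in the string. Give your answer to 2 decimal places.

For the crate on the incline: the weight component along the slope is m₁g sin 35° = 15 × 10 × 0.5736 = 86.040 N and the normal force is N = m₁g cos 35° = 122.873 N.
Newton's second law for the crate (up-slope positive): T − 86.040 = 15 a. For the hanging mass (downward positive): 10.3 × 10 − T = 10.3 a.
Adding the two equations eliminates T: 16.960 = 25.3 a, so a = 0.6704 m/s².
Then from the hanging mass's equation, T = 10.3 × (10 − 0.6704) = 96.095 N.

96.09 N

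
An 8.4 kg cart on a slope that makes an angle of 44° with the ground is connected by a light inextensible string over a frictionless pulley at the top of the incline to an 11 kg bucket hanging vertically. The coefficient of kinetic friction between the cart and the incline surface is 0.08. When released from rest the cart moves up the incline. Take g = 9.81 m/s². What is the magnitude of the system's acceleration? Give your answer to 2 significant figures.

2.4 m/s²

For the cart on the incline: the weight component along the slope is m₁g sin 44° = 8.4 × 9.81 × 0.6947 = 57.246 N and the normal force is N = m₁g cos 44° = 59.276 N.
Kinetic friction opposes the cart's motion up the incline: f = μN = 0.08 × 59.276 = 4.742 N acting down the slope.
Newton's second law for the cart (up-slope positive): T − 57.246 − 4.742 = 8.4 a. For the hanging bucket (downward positive): 11 × 9.81 − T = 11 a.
Adding the two equations eliminates T: 45.922 = 19.4 a, so a = 2.3671 m/s².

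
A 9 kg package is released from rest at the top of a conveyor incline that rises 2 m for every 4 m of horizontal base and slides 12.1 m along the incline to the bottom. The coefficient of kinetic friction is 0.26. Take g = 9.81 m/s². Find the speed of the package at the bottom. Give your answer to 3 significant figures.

The weight component along the incline is mg sin 26.57° = 39.484 N and the normal force is N = mg cos 26.57° = 78.969 N.
Friction up the slope is f = μN = 0.26 × 78.969 = 20.532 N, so the net downslope force is 39.484 − 20.532 = 18.952 N and a = 18.952 / 9 = 2.1058 m/s².
Starting from rest over a distance of 12.1 m, v² = 2aL = 2 × 2.1058 × 12.1 = 50.9604, so v = 7.1387 m/s.

7.14 m/s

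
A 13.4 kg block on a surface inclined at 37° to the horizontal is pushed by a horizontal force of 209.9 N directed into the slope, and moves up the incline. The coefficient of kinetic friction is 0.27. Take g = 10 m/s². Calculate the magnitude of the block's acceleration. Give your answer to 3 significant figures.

The horizontal push has components F cos 37° = 209.9 × 0.7986 = 167.626 N up the incline and F sin 37° = 209.9 × 0.6018 = 126.318 N pressing into the surface.
The normal force is therefore N = mg cos 37° + F sin 37° = 107.012 + 126.318 = 233.330 N, and kinetic friction down the slope is μN = 0.27 × 233.330 = 62.999 N.
Along the incline: F cos 37° − mg sin 37° − μN = ma, so 167.626 − 80.641 − 62.999 = 13.4 a, giving a = 1.7900 m/s².

1.79 m/s²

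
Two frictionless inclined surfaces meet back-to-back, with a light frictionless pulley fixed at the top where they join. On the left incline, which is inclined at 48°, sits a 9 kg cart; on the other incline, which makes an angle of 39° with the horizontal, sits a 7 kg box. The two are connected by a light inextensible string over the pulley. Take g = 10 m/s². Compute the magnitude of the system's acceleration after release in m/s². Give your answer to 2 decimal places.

1.43 m/s²

Resolve each weight along its own incline: the 9 kg mass has component 9 × 10 × sin 48° = 66.883 N down its slope, and the 7 kg mass has 7 × 10 × sin 39° = 44.052 N down its slope.
The 9 kg side's 66.883 N exceeds the other side's 44.052 N, so that mass slides down and the 7 kg mass slides up. Taking that direction as positive, Newton's second law for the whole system gives 66.883 − 44.052 = (9 + 7) a, so a = 22.831 / 16 = 1.4269 m/s².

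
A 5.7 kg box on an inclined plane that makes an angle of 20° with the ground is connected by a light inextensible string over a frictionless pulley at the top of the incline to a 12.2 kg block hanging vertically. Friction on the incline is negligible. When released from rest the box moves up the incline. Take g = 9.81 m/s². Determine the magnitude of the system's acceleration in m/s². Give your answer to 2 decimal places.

For the box on the incline: the weight component along the slope is m₁g sin 20° = 5.7 × 9.81 × 0.3420 = 19.124 N and the normal force is N = m₁g cos 20° = 52.545 N.
Newton's second law for the box (up-slope positive): T − 19.124 = 5.7 a. For the hanging block (downward positive): 12.2 × 9.81 − T = 12.2 a.
Adding the two equations eliminates T: 100.558 = 17.9 a, so a = 5.6178 m/s².

5.62 m/s²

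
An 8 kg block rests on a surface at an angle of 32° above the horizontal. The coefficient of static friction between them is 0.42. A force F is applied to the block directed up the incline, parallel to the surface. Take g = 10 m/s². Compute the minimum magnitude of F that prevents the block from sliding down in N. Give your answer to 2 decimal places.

The normal force is N = mg cos 32° = 67.844 N. With F at its minimum the block is on the verge of sliding down, so static friction is at its maximum μ_s N = 0.42 × 67.844 = 28.494 N and acts up the slope.
Equilibrium along the incline: F + μ_s N = mg sin 32°, so F = 42.394 − 28.494 = 13.900 N.

13.90 N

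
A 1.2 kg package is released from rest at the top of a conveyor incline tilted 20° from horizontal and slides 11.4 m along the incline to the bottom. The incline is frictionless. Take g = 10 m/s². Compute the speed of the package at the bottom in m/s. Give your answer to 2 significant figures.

The weight component along the incline is mg sin 20° = 4.104 N and the normal force is N = mg cos 20° = 11.276 N.
With no friction, a = g sin 20° = 3.4202 m/s².
Starting from rest over a distance of 11.4 m, v² = 2aL = 2 × 3.4202 × 11.4 = 77.9806, so v = 8.8307 m/s.

8.8 m/s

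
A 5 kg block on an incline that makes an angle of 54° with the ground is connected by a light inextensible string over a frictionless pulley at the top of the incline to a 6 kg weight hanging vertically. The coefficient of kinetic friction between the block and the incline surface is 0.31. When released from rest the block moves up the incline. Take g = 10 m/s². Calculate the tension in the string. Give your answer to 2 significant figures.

For the block on the incline: the weight component along the slope is m₁g sin 54° = 5 × 10 × 0.8090 = 40.450 N and the normal force is N = m₁g cos 54° = 29.389 N.
Kinetic friction opposes the block's motion up the incline: f = μN = 0.31 × 29.389 = 9.111 N acting down the slope.
Newton's second law for the block (up-slope positive): T − 40.450 − 9.111 = 5 a. For the hanging weight (downward positive): 6 × 10 − T = 6 a.
Adding the two equations eliminates T: 10.439 = 11 a, so a = 0.9490 m/s².
Then from the hanging weight's equation, T = 6 × (10 − 0.9490) = 54.306 N.

54 N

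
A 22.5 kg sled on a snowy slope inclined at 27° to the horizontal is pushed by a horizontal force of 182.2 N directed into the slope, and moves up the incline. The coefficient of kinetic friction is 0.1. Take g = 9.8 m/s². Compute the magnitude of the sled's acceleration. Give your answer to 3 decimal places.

1.525 m/s²

The horizontal push has components F cos 27° = 182.2 × 0.8910 = 162.340 N up the incline and F sin 27° = 182.2 × 0.4540 = 82.719 N pressing into the surface.
The normal force is therefore N = mg cos 27° + F sin 27° = 196.466 + 82.719 = 279.185 N, and kinetic friction down the slope is μN = 0.1 × 279.185 = 27.919 N.
Along the incline: F cos 27° − mg sin 27° − μN = ma, so 162.340 − 100.107 − 27.919 = 22.5 a, giving a = 1.5251 m/s².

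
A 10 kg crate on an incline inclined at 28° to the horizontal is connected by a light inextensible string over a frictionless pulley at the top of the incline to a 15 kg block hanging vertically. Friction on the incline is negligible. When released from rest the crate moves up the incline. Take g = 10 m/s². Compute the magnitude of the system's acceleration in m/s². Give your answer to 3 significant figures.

For the crate on the incline: the weight component along the slope is m₁g sin 28° = 10 × 10 × 0.4695 = 46.950 N and the normal force is N = m₁g cos 28° = 88.295 N.
Newton's second law for the crate (up-slope positive): T − 46.950 = 10 a. For the hanging block (downward positive): 15 × 10 − T = 15 a.
Adding the two equations eliminates T: 103.050 = 25 a, so a = 4.1220 m/s².

4.12 m/s²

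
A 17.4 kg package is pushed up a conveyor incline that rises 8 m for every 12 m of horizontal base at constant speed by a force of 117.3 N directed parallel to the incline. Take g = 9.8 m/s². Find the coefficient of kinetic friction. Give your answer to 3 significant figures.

0.160

At constant speed ΣF = 0 along the incline. The applied 117.3 N acts up the slope; the weight component mg sin 33.69° = 94.587 N and kinetic friction μN both act down the slope.
So 117.3 = 94.587 + μ × 141.881, giving μ = (117.3 − 94.587) / 141.881 = 0.1601.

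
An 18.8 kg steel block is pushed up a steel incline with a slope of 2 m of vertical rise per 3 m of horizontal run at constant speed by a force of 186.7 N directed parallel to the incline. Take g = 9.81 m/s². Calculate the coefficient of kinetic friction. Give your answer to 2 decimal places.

At constant speed ΣF = 0 along the incline. The applied 186.7 N acts up the slope; the weight component mg sin 33.69° = 102.302 N and kinetic friction μN both act down the slope.
So 186.7 = 102.302 + μ × 153.453, giving μ = (186.7 − 102.302) / 153.453 = 0.5500.

0.55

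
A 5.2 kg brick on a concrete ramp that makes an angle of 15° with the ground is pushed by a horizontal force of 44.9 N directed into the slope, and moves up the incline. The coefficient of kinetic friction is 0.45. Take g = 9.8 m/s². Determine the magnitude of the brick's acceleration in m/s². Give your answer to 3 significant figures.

The horizontal push has components F cos 15° = 44.9 × 0.9659 = 43.369 N up the incline and F sin 15° = 44.9 × 0.2588 = 11.620 N pressing into the surface.
The normal force is therefore N = mg cos 15° + F sin 15° = 49.222 + 11.620 = 60.842 N, and kinetic friction down the slope is μN = 0.45 × 60.842 = 27.379 N.
Along the incline: F cos 15° − mg sin 15° − μN = ma, so 43.369 − 13.188 − 27.379 = 5.2 a, giving a = 0.5388 m/s².

0.539 m/s²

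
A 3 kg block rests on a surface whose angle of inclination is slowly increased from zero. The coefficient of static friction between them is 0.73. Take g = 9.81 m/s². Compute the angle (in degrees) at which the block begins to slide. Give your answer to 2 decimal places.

36.13°

At the threshold of sliding, static friction is at its maximum μ_s N and exactly balances the weight component along the incline: mg sin θ = μ_s mg cos θ.
Hence tan θ = μ_s = 0.73, so θ = arctan(0.73) = 36.1294°.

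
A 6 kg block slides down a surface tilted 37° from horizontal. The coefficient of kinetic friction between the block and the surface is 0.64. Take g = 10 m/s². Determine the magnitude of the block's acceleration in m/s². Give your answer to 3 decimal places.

Resolving the weight along the incline: the component pulling the block down the slope is mg sin 37° = 6 × 10 × 0.6018 = 36.108 N, and the normal force is N = mg cos 37° = 6 × 10 × 0.7986 = 47.916 N.
Kinetic friction acts up the slope with magnitude f = μN = 0.64 × 47.916 = 30.666 N.
Net force along the incline is 36.108 − 30.666 = 5.442 N, so a = 5.442 / 6 = 0.9070 m/s².

0.907 m/s²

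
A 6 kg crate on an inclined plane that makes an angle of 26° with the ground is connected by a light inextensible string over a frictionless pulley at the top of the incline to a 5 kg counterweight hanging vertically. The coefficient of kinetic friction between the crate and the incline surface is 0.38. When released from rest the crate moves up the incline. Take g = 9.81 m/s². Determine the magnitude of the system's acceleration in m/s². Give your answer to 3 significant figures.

0.286 m/s²

For the crate on the incline: the weight component along the slope is m₁g sin 26° = 6 × 9.81 × 0.4384 = 25.804 N and the normal force is N = m₁g cos 26° = 52.903 N.
Kinetic friction opposes the crate's motion up the incline: f = μN = 0.38 × 52.903 = 20.103 N acting down the slope.
Newton's second law for the crate (up-slope positive): T − 25.804 − 20.103 = 6 a. For the hanging counterweight (downward positive): 5 × 9.81 − T = 5 a.
Adding the two equations eliminates T: 3.143 = 11 a, so a = 0.2857 m/s².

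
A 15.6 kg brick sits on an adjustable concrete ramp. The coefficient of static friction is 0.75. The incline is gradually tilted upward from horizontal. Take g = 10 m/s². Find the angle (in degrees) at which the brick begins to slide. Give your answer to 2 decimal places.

36.87°

At the threshold of sliding, static friction is at its maximum μ_s N and exactly balances the weight component along the incline: mg sin θ = μ_s mg cos θ.
Hence tan θ = μ_s = 0.75, so θ = arctan(0.75) = 36.8699°.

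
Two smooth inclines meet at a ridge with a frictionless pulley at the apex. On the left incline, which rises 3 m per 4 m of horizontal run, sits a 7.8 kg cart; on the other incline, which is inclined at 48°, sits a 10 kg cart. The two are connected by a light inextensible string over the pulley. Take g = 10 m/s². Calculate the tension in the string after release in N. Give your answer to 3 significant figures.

58.9 N

Resolve each weight along its own incline: the 7.8 kg mass has component 7.8 × 10 × sin 36.87° = 46.800 N down its slope, and the 10 kg mass has 10 × 10 × sin 48° = 74.314 N down its slope.
The 10 kg side's 74.314 N exceeds the other side's 46.800 N, so that mass slides down and the 7.8 kg mass slides up. Taking that direction as positive, Newton's second law for the whole system gives 74.314 − 46.800 = (7.8 + 10) a, so a = 27.514 / 17.8 = 1.5457 m/s².
For the 7.8 kg mass (up-slope positive): T − 46.800 = 7.8 × 1.5457, so T = 58.856 N.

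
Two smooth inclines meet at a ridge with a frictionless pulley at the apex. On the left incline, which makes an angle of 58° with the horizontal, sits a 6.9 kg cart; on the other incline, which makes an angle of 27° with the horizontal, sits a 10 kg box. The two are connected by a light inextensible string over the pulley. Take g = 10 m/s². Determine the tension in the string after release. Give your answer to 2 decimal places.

Resolve each weight along its own incline: the 6.9 kg mass has component 6.9 × 10 × sin 58° = 58.515 N down its slope, and the 10 kg mass has 10 × 10 × sin 27° = 45.399 N down its slope.
The 6.9 kg side's 58.515 N exceeds the other side's 45.399 N, so that mass slides down and the 10 kg mass slides up. Taking that direction as positive, Newton's second law for the whole system gives 58.515 − 45.399 = (6.9 + 10) a, so a = 13.116 / 16.9 = 0.7761 m/s².
For the 10 kg mass (up-slope positive): T − 45.399 = 10 × 0.7761, so T = 53.160 N.

53.16 N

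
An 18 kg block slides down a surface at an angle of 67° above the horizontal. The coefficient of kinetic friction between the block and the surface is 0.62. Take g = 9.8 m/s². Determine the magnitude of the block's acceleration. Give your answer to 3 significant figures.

Resolving the weight along the incline: the component pulling the block down the slope is mg sin 67° = 18 × 9.8 × 0.9205 = 162.376 N, and the normal force is N = mg cos 67° = 18 × 9.8 × 0.3907 = 68.919 N.
Kinetic friction acts up the slope with magnitude f = μN = 0.62 × 68.919 = 42.730 N.
Net force along the incline is 162.376 − 42.730 = 119.646 N, so a = 119.646 / 18 = 6.6470 m/s².

6.65 m/s²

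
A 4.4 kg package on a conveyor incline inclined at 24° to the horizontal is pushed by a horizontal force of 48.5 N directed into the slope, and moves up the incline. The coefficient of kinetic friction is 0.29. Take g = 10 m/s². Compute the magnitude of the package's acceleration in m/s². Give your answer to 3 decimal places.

2.053 m/s²

The horizontal push has components F cos 24° = 48.5 × 0.9135 = 44.305 N up the incline and F sin 24° = 48.5 × 0.4067 = 19.725 N pressing into the surface.
The normal force is therefore N = mg cos 24° + F sin 24° = 40.194 + 19.725 = 59.919 N, and kinetic friction down the slope is μN = 0.29 × 59.919 = 17.377 N.
Along the incline: F cos 24° − mg sin 24° − μN = ma, so 44.305 − 17.895 − 17.377 = 4.4 a, giving a = 2.0530 m/s².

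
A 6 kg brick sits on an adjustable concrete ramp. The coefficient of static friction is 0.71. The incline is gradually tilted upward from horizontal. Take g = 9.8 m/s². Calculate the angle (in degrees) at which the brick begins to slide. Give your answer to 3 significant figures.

35.4°

At the threshold of sliding, static friction is at its maximum μ_s N and exactly balances the weight component along the incline: mg sin θ = μ_s mg cos θ.
Hence tan θ = μ_s = 0.71, so θ = arctan(0.71) = 35.3748°.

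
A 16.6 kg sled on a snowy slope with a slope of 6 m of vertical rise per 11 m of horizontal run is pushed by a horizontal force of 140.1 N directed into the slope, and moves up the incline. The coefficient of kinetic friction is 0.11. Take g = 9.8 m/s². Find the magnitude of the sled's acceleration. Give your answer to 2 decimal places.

The horizontal push has components F cos 28.61° = 140.1 × 0.8779 = 122.994 N up the incline and F sin 28.61° = 140.1 × 0.4789 = 67.094 N pressing into the surface.
The normal force is therefore N = mg cos 28.61° + F sin 28.61° = 142.817 + 67.094 = 209.911 N, and kinetic friction down the slope is μN = 0.11 × 209.911 = 23.090 N.
Along the incline: F cos 28.61° − mg sin 28.61° − μN = ma, so 122.994 − 77.907 − 23.090 = 16.6 a, giving a = 1.3251 m/s².

1.33 m/s²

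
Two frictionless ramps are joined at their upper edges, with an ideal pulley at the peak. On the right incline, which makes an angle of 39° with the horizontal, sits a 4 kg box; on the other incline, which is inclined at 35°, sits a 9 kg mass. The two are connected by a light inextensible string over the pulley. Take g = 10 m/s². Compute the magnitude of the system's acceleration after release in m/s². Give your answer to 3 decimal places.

2.035 m/s²

Resolve each weight along its own incline: the 4 kg mass has component 4 × 10 × sin 39° = 25.173 N down its slope, and the 9 kg mass has 9 × 10 × sin 35° = 51.622 N down its slope.
The 9 kg side's 51.622 N exceeds the other side's 25.173 N, so that mass slides down and the 4 kg mass slides up. Taking that direction as positive, Newton's second law for the whole system gives 51.622 − 25.173 = (4 + 9) a, so a = 26.449 / 13 = 2.0345 m/s².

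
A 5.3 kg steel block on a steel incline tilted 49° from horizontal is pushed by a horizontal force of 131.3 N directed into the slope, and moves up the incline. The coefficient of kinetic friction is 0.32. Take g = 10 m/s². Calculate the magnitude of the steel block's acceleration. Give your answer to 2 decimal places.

0.62 m/s²

The horizontal push has components F cos 49° = 131.3 × 0.6561 = 86.146 N up the incline and F sin 49° = 131.3 × 0.7547 = 99.092 N pressing into the surface.
The normal force is therefore N = mg cos 49° + F sin 49° = 34.773 + 99.092 = 133.865 N, and kinetic friction down the slope is μN = 0.32 × 133.865 = 42.837 N.
Along the incline: F cos 49° − mg sin 49° − μN = ma, so 86.146 − 39.999 − 42.837 = 5.3 a, giving a = 0.6245 m/s².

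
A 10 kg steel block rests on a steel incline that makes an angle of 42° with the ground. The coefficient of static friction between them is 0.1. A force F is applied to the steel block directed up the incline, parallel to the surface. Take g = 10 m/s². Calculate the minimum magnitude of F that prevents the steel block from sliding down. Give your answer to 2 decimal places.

The normal force is N = mg cos 42° = 74.314 N. With F at its minimum the steel block is on the verge of sliding down, so static friction is at its maximum μ_s N = 0.1 × 74.314 = 7.431 N and acts up the slope.
Equilibrium along the incline: F + μ_s N = mg sin 42°, so F = 66.913 − 7.431 = 59.482 N.

59.48 N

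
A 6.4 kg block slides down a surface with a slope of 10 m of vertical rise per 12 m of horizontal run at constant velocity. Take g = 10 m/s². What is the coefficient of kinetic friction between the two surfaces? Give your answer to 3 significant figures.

0.833

At constant velocity the net force along the incline is zero: mg sin 39.81° = μ mg cos 39.81°.
So μ = tan 39.81° = 0.6402 / 0.7682 = 0.8334.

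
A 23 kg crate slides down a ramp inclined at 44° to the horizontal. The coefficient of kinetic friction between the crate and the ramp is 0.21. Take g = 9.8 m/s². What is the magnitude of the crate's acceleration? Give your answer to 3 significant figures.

Resolving the weight along the incline: the component pulling the crate down the slope is mg sin 44° = 23 × 9.8 × 0.6947 = 156.585 N, and the normal force is N = mg cos 44° = 23 × 9.8 × 0.7193 = 162.130 N.
Kinetic friction acts up the slope with magnitude f = μN = 0.21 × 162.130 = 34.047 N.
Net force along the incline is 156.585 − 34.047 = 122.538 N, so a = 122.538 / 23 = 5.3277 m/s².

5.33 m/s²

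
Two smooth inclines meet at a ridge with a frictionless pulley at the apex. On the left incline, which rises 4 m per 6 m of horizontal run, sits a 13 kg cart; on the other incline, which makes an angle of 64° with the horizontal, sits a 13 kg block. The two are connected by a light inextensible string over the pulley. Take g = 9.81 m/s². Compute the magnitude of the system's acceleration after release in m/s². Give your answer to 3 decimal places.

1.688 m/s²

Resolve each weight along its own incline: the 13 kg mass has component 13 × 9.81 × sin 33.69° = 70.741 N down its slope, and the 13 kg mass has 13 × 9.81 × sin 64° = 114.623 N down its slope.
The 13 kg side's 114.623 N exceeds the other side's 70.741 N, so that mass slides down and the 13 kg mass slides up. Taking that direction as positive, Newton's second law for the whole system gives 114.623 − 70.741 = (13 + 13) a, so a = 43.882 / 26 = 1.6878 m/s².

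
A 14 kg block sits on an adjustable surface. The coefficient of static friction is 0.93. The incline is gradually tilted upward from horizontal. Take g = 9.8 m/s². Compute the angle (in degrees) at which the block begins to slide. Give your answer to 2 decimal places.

At the threshold of sliding, static friction is at its maximum μ_s N and exactly balances the weight component along the incline: mg sin θ = μ_s mg cos θ.
Hence tan θ = μ_s = 0.93, so θ = arctan(0.93) = 42.9228°.

42.92°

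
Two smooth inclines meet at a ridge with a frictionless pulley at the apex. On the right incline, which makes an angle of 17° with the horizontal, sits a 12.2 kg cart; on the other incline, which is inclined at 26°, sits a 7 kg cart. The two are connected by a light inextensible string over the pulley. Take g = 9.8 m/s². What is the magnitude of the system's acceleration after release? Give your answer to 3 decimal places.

0.254 m/s²

Resolve each weight along its own incline: the 12.2 kg mass has component 12.2 × 9.8 × sin 17° = 34.956 N down its slope, and the 7 kg mass has 7 × 9.8 × sin 26° = 30.072 N down its slope.
The 12.2 kg side's 34.956 N exceeds the other side's 30.072 N, so that mass slides down and the 7 kg mass slides up. Taking that direction as positive, Newton's second law for the whole system gives 34.956 − 30.072 = (12.2 + 7) a, so a = 4.884 / 19.2 = 0.2544 m/s².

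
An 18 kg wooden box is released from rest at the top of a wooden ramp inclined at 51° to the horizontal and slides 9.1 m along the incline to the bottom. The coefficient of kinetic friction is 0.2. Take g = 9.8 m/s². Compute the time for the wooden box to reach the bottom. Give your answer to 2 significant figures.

1.7 s

The weight component along the incline is mg sin 51° = 137.089 N and the normal force is N = mg cos 51° = 111.012 N.
Friction up the slope is f = μN = 0.2 × 111.012 = 22.202 N, so the net downslope force is 137.089 − 22.202 = 114.887 N and a = 114.887 / 18 = 6.3826 m/s².
Starting from rest, L = ½at², so t = √(2L/a) = √(2 × 9.1 / 6.3826) = 1.6886 s.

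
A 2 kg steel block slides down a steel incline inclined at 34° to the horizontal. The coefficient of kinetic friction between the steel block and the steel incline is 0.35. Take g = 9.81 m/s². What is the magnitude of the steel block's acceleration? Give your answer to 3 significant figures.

2.64 m/s²

Resolving the weight along the incline: the component pulling the steel block down the slope is mg sin 34° = 2 × 9.81 × 0.5592 = 10.972 N, and the normal force is N = mg cos 34° = 2 × 9.81 × 0.8290 = 16.265 N.
Kinetic friction acts up the slope with magnitude f = μN = 0.35 × 16.265 = 5.693 N.
Net force along the incline is 10.972 − 5.693 = 5.279 N, so a = 5.279 / 2 = 2.6395 m/s².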